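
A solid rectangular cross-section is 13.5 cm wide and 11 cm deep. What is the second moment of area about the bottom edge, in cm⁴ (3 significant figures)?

The section: 13.5 × 11, A = 148.5 cm², y = 5.5 cm, Ī = 1497.4 cm⁴.
Transfer it to a horizontal axis along the bottom face using Ī + A·d² with d = y − 0:
  the section: d = 5.5 cm → contributes +5989.5 cm⁴
Total I = 5989.5 cm⁴.

I_base ≈ 5990 cm⁴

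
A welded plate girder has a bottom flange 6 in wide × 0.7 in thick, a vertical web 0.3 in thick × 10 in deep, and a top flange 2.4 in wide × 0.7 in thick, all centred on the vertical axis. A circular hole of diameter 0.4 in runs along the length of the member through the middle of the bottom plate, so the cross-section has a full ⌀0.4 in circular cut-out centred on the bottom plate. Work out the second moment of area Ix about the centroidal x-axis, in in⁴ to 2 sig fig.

Break the section into simple shapes (no overlaps), measuring from the bottom-left corner of the bounding box.
Bottom plate: 6 × 0.7, A = 4.2 in², y = 0.35 in, Ī = 0.1715 in⁴.
Web plate: 0.3 × 10, A = 3 in², y = 5.7 in, Ī = 25 in⁴.
Top plate: 2.4 × 0.7, A = 1.68 in², y = 11.05 in, Ī = 0.0686 in⁴.
Hole (subtracted): ⌀0.4, A = 0.1257 in², y = 0.35 in, Ī = 0.001257 in⁴.
Centroid: ȳ = ΣA·y / ΣA = 4.237 in.
Transfer each piece to the centroidal x-axis using Ī + A·d² with d = y − 4.237:
  bottom plate: d = -3.887 in → contributes +63.62 in⁴
  web plate: d = 1.463 in → contributes +31.42 in⁴
  top plate: d = 6.813 in → contributes +78.05 in⁴
  hole: d = -3.887 in → contributes −1.9 in⁴
Total I = 171.2 in⁴.

Ix ≈ 170 in⁴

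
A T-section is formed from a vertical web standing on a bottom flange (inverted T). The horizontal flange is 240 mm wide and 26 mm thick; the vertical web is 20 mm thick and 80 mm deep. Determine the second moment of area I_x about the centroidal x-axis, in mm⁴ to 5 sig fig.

I_x ≈ 4.7820 × 10⁶ mm⁴

Split into non-overlapping primitives; take the origin at the lower-left of the bounding box.
Flange: 240 × 26, A = 6 240 mm², y = 13 mm, Ī = 351 520 mm⁴.
Web: 20 × 80, A = 1 600 mm², y = 66 mm, Ī = 853333.3 mm⁴.
Centroid: ȳ = ΣA·y / ΣA = 23.81633 mm.
Transfer each piece to the centroidal x-axis using Ī + A·d² with d = y − 23.81633:
  flange: d = -10.81633 mm → contributes +1 081 556 mm⁴
  web: d = 42.18367 mm → contributes +3 700 473 mm⁴
Total I = 4 782 029 mm⁴.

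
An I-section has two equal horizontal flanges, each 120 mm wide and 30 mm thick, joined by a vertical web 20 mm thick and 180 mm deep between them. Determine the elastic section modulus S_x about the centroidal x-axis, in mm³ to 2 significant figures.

S_x ≈ 7.5 × 10⁵ mm³

Treat the section as a set of non-overlapping primitives; coordinates are from the bounding-box lower-left.
Bottom flange: 120 × 30, A = 3 600 mm², y = 15 mm, Ī = 270 000 mm⁴.
Web: 20 × 180, A = 3 600 mm², y = 120 mm, Ī = 9 720 000 mm⁴.
Top flange: 120 × 30, A = 3 600 mm², y = 225 mm, Ī = 270 000 mm⁴.
By symmetry the centroid is at mid-height, ȳ = 120 mm.
Transfer each piece to the centroidal x-axis using Ī + A·d² with d = y − 120:
  bottom flange: d = -105 mm → contributes +39 960 000 mm⁴
  web: d = 0 mm → contributes +9 720 000 mm⁴
  top flange: d = 105 mm → contributes +39 960 000 mm⁴
Total I = 89 640 000 mm⁴.
Extreme fibre distance c = 120 mm; S = I/c = 747 000 mm³.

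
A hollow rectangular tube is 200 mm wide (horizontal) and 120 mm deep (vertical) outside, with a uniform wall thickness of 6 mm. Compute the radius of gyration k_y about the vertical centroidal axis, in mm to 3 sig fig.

Decompose the section into non-overlapping parts with the origin at the bottom-left of its bounding rectangle.
Outer rectangle: 200 × 120, A = 24 000 mm², x = 100 mm, Ī = 80 000 000 mm⁴.
Inner void (subtracted): 188 × 108, A = 20 304 mm², x = 100 mm, Ī = 59 802 048 mm⁴.
By symmetry the centroid is at mid-width, x̄ = 100 mm.
All pieces are centred on the vertical centroidal axis, so I = ΣĪ (holes subtracted) = 20 197 952 mm⁴.
Radius of gyration: k = √(I/A) = √(20 197 952 / 3 696) = 73.924 mm.

k_y ≈ 73.9 mm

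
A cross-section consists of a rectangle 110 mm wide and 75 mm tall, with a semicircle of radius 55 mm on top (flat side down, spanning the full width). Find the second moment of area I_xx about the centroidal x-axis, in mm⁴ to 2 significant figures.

I_xx ≈ 1.6 × 10⁷ mm⁴

Treat the section as a set of non-overlapping primitives; coordinates are from the bounding-box lower-left.
Rectangular body: 110 × 75, A = 8 250 mm², y = 37.5 mm, Ī = 3 867 188 mm⁴.
Semicircular cap: semicircle r = 55, A = 4 752 mm², y = 98.34 mm, Ī = 1 004 345 mm⁴.
Centroid: ȳ = ΣA·y / ΣA = 59.74 mm.
Transfer each piece to the centroidal x-axis using Ī + A·d² with d = y − 59.74:
  rectangular body: d = -22.24 mm → contributes +7 946 286 mm⁴
  semicircular cap: d = 38.61 mm → contributes +8 086 622 mm⁴
Total I = 16 032 909 mm⁴.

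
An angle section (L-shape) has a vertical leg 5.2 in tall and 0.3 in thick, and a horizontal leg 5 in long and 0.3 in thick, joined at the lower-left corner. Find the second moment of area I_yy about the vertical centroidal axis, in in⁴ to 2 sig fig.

I_yy ≈ 7.2 in⁴

Decompose the section into non-overlapping parts with the origin at the bottom-left of its bounding rectangle.
Vertical leg: 0.3 × 5.2, A = 1.56 in², x = 0.15 in, Ī = 0.0117 in⁴.
Horizontal leg (remainder): 4.7 × 0.3, A = 1.41 in², x = 2.65 in, Ī = 2.596 in⁴.
Centroid: x̄ = ΣA·x / ΣA = 1.337 in.
Transfer each piece to the vertical centroidal axis using Ī + A·d² with d = x − 1.337:
  vertical leg: d = -1.187 in → contributes +2.209 in⁴
  horizontal leg (remainder): d = 1.313 in → contributes +5.027 in⁴
Total I = 7.236 in⁴.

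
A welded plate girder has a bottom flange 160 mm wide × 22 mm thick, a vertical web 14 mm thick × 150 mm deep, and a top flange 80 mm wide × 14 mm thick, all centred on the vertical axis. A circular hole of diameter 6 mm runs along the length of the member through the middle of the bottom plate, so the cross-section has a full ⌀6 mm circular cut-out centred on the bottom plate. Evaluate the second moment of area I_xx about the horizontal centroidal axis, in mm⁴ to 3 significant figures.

Decompose the section into non-overlapping parts with the origin at the bottom-left of its bounding rectangle.
Bottom plate: 160 × 22, A = 3 520 mm², y = 11 mm, Ī = 141 973 mm⁴.
Web plate: 14 × 150, A = 2 100 mm², y = 97 mm, Ī = 3 937 500 mm⁴.
Top plate: 80 × 14, A = 1 120 mm², y = 179 mm, Ī = 18 293 mm⁴.
Hole (subtracted): ⌀6, A = 28.274 mm², y = 11 mm, Ī = 63.617 mm⁴.
Centroid: ȳ = ΣA·y / ΣA = 65.943 mm.
Transfer each piece to the horizontal centroidal axis using Ī + A·d² with d = y − 65.943:
  bottom plate: d = -54.943 mm → contributes +10 767 779 mm⁴
  web plate: d = 31.057 mm → contributes +5 963 074 mm⁴
  top plate: d = 113.06 mm → contributes +14 334 093 mm⁴
  hole: d = -54.943 mm → contributes −85 415 mm⁴
Total I = 30 979 531 mm⁴.

I_xx ≈ 3.10 × 10⁷ mm⁴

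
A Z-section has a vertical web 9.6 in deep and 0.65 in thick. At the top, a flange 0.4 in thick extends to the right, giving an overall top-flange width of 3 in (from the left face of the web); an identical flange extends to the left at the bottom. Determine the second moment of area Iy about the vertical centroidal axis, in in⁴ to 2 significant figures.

Iy ≈ 5.3 in⁴

Break the section into simple shapes (no overlaps), measuring from the bottom-left corner of the bounding box.
Web: 0.65 × 9.6, A = 6.24 in², x = 2.675 in, Ī = 0.2197 in⁴.
Top flange (beyond web): 2.35 × 0.4, A = 0.94 in², x = 4.175 in, Ī = 0.4326 in⁴.
Bottom flange (beyond web): 2.35 × 0.4, A = 0.94 in², x = 1.175 in, Ī = 0.4326 in⁴.
Centroid: x̄ = ΣA·x / ΣA = 2.675 in.
Transfer each piece to the vertical centroidal axis using Ī + A·d² with d = x − 2.675:
  web: d = 0 in → contributes +0.2197 in⁴
  top flange (beyond web): d = 1.5 in → contributes +2.548 in⁴
  bottom flange (beyond web): d = -1.5 in → contributes +2.548 in⁴
Total I = 5.315 in⁴.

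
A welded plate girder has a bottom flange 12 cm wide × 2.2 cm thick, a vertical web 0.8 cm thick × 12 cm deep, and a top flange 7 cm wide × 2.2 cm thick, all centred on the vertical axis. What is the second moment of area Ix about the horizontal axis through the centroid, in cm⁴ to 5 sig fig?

Split into non-overlapping primitives; take the origin at the lower-left of the bounding box.
Bottom plate: 12 × 2.2, A = 26.4 cm², y = 1.1 cm, Ī = 10.648 cm⁴.
Web plate: 0.8 × 12, A = 9.6 cm², y = 8.2 cm, Ī = 115.2 cm⁴.
Top plate: 7 × 2.2, A = 15.4 cm², y = 15.3 cm, Ī = 6.211333 cm⁴.
Centroid: ȳ = ΣA·y / ΣA = 6.680545 cm.
Transfer each piece to the horizontal axis through the centroid using Ī + A·d² with d = y − 6.680545:
  bottom plate: d = -5.580545 cm → contributes +832.8095 cm⁴
  web plate: d = 1.519455 cm → contributes +137.3639 cm⁴
  top plate: d = 8.619455 cm → contributes +1150.354 cm⁴
Total I = 2120.528 cm⁴.

Ix ≈ 2120.5 cm⁴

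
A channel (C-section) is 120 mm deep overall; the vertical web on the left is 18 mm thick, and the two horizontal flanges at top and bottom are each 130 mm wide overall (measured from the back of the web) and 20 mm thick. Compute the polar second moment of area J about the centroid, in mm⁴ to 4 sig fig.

Treat the section as a set of non-overlapping primitives; coordinates are from the bounding-box lower-left.
Web: 18 × 120, A = 2 160 mm², y = 60 mm, Ī = 2 592 000 mm⁴.
Top flange (beyond web): 112 × 20, A = 2 240 mm², y = 110 mm, Ī = 74666.7 mm⁴.
Bottom flange (beyond web): 112 × 20, A = 2 240 mm², y = 10 mm, Ī = 74666.7 mm⁴.
By symmetry the centroid is at mid-height, ȳ = 60 mm.
Transfer each piece to the centroidal x-axis using Ī + A·d² with d = y − 60:
  web: d = 0 mm → contributes +2 592 000 mm⁴
  top flange (beyond web): d = 50 mm → contributes +5 674 667 mm⁴
  bottom flange (beyond web): d = -50 mm → contributes +5 674 667 mm⁴
Total I = 13 941 333 mm⁴.
For the y-axis: x̄ = 52.8554 mm.
Repeating about the centroidal y-axis gives I_y = 10 898 715 mm⁴.
Polar second moment: J = I_x + I_y = 24 840 048 mm⁴.

J ≈ 2.484 × 10⁷ mm⁴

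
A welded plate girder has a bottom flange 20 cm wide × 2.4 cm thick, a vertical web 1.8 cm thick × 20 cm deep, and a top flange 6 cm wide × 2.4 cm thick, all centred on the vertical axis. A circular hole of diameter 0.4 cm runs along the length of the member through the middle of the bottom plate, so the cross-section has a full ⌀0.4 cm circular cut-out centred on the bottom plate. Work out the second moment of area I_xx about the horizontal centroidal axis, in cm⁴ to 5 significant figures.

I_xx ≈ 7611.4 cm⁴

Decompose the section into non-overlapping parts with the origin at the bottom-left of its bounding rectangle.
Bottom plate: 20 × 2.4, A = 48 cm², y = 1.2 cm, Ī = 23.04 cm⁴.
Web plate: 1.8 × 20, A = 36 cm², y = 12.4 cm, Ī = 1 200 cm⁴.
Top plate: 6 × 2.4, A = 14.4 cm², y = 23.6 cm, Ī = 6.912 cm⁴.
Hole (subtracted): ⌀0.4, A = 0.1256637 cm², y = 1.2 cm, Ī = 0.001256637 cm⁴.
Centroid: ȳ = ΣA·y / ΣA = 8.585041 cm.
Transfer each piece to the horizontal centroidal axis using Ī + A·d² with d = y − 8.585041:
  bottom plate: d = -7.385041 cm → contributes +2640.904 cm⁴
  web plate: d = 3.814959 cm → contributes +1723.941 cm⁴
  top plate: d = 15.01496 cm → contributes +3253.378 cm⁴
  hole: d = -7.385041 cm → contributes −6.854808 cm⁴
Total I = 7611.367 cm⁴.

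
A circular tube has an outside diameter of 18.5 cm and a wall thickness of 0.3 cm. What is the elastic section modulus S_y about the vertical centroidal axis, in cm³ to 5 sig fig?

S_y ≈ 76.802 cm³

Treat the section as a set of non-overlapping primitives; coordinates are from the bounding-box lower-left.
Outer circle: ⌀18.5, A = 268.8025 cm², x = 9.25 cm, Ī = 5749.854 cm⁴.
Bore (subtracted): ⌀17.9, A = 251.6494 cm², x = 9.25 cm, Ī = 5039.437 cm⁴.
By symmetry the centroid is at mid-width, x̄ = 9.25 cm.
All pieces are centred on the vertical centroidal axis, so I = ΣĪ (holes subtracted) = 710.4169 cm⁴.
Extreme fibre distance c = 9.25 cm; S = I/c = 76.80183 cm³.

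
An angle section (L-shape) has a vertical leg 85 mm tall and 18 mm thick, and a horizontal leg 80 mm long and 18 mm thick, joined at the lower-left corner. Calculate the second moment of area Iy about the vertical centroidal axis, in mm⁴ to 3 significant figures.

Split into non-overlapping primitives; take the origin at the lower-left of the bounding box.
Vertical leg: 18 × 85, A = 1 530 mm², x = 9 mm, Ī = 41 310 mm⁴.
Horizontal leg (remainder): 62 × 18, A = 1 116 mm², x = 49 mm, Ī = 357 492 mm⁴.
Centroid: x̄ = ΣA·x / ΣA = 25.871 mm.
Transfer each piece to the vertical centroidal axis using Ī + A·d² with d = x − 25.871:
  vertical leg: d = -16.871 mm → contributes +476 782 mm⁴
  horizontal leg (remainder): d = 23.129 mm → contributes +954 510 mm⁴
Total I = 1 431 292 mm⁴.

Iy ≈ 1.43 × 10⁶ mm⁴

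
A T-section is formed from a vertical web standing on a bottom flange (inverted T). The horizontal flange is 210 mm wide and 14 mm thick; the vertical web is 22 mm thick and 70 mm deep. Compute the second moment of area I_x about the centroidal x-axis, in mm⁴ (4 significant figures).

I_x ≈ 2.460 × 10⁶ mm⁴

Treat the section as a set of non-overlapping primitives; coordinates are from the bounding-box lower-left.
Flange: 210 × 14, A = 2 940 mm², y = 7 mm, Ī = 48 020 mm⁴.
Web: 22 × 70, A = 1 540 mm², y = 49 mm, Ī = 628 833 mm⁴.
Centroid: ȳ = ΣA·y / ΣA = 21.4375 mm.
Transfer each piece to the centroidal x-axis using Ī + A·d² with d = y − 21.4375:
  flange: d = -14.4375 mm → contributes +660 838 mm⁴
  web: d = 27.5625 mm → contributes +1 798 758 mm⁴
Total I = 2 459 596 mm⁴.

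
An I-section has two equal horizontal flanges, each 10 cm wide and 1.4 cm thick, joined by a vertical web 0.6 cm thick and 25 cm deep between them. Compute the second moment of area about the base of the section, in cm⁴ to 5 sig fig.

Decompose the section into non-overlapping parts with the origin at the bottom-left of its bounding rectangle.
Bottom flange: 10 × 1.4, A = 14 cm², y = 0.7 cm, Ī = 2.286667 cm⁴.
Web: 0.6 × 25, A = 15 cm², y = 13.9 cm, Ī = 781.25 cm⁴.
Top flange: 10 × 1.4, A = 14 cm², y = 27.1 cm, Ī = 2.286667 cm⁴.
Transfer each piece to a horizontal axis along the bottom face using Ī + A·d² with d = y − 0:
  bottom flange: d = 0.7 cm → contributes +9.146667 cm⁴
  web: d = 13.9 cm → contributes +3679.4 cm⁴
  top flange: d = 27.1 cm → contributes +10284.03 cm⁴
Total I = 13972.57 cm⁴.

I_base ≈ 1.3973 × 10⁴ cm⁴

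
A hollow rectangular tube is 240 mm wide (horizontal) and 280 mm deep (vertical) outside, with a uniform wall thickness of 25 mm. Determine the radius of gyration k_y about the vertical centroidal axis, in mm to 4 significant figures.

Decompose the section into non-overlapping parts with the origin at the bottom-left of its bounding rectangle.
Outer rectangle: 240 × 280, A = 67 200 mm², x = 120 mm, Ī = 322 560 000 mm⁴.
Inner void (subtracted): 190 × 230, A = 43 700 mm², x = 120 mm, Ī = 131 464 167 mm⁴.
By symmetry the centroid is at mid-width, x̄ = 120 mm.
All pieces are centred on the vertical centroidal axis, so I = ΣĪ (holes subtracted) = 191 095 833 mm⁴.
Radius of gyration: k = √(I/A) = √(191 095 833 / 23 500) = 90.1761 mm.

k_y ≈ 90.18 mm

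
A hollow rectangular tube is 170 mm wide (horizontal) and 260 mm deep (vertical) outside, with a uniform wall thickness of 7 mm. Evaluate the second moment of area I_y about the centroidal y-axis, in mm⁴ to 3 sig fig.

I_y ≈ 2.86 × 10⁷ mm⁴

Treat the section as a set of non-overlapping primitives; coordinates are from the bounding-box lower-left.
Outer rectangle: 170 × 260, A = 44 200 mm², x = 85 mm, Ī = 106 448 333 mm⁴.
Inner void (subtracted): 156 × 246, A = 38 376 mm², x = 85 mm, Ī = 77 826 528 mm⁴.
By symmetry the centroid is at mid-width, x̄ = 85 mm.
All pieces are centred on the centroidal y-axis, so I = ΣĪ (holes subtracted) = 28 621 805 mm⁴.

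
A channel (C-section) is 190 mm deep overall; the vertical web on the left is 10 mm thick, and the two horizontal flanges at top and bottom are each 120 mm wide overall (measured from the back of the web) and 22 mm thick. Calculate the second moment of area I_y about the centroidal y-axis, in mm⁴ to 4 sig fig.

I_y ≈ 9.808 × 10⁶ mm⁴

Treat the section as a set of non-overlapping primitives; coordinates are from the bounding-box lower-left.
Web: 10 × 190, A = 1 900 mm², x = 5 mm, Ī = 15833.3 mm⁴.
Top flange (beyond web): 110 × 22, A = 2 420 mm², x = 65 mm, Ī = 2 440 167 mm⁴.
Bottom flange (beyond web): 110 × 22, A = 2 420 mm², x = 65 mm, Ī = 2 440 167 mm⁴.
Centroid: x̄ = ΣA·x / ΣA = 48.0861 mm.
Transfer each piece to the centroidal y-axis using Ī + A·d² with d = x − 48.0861:
  web: d = -43.0861 mm → contributes +3 543 009 mm⁴
  top flange (beyond web): d = 16.9139 mm → contributes +3 132 484 mm⁴
  bottom flange (beyond web): d = 16.9139 mm → contributes +3 132 484 mm⁴
Total I = 9 807 977 mm⁴.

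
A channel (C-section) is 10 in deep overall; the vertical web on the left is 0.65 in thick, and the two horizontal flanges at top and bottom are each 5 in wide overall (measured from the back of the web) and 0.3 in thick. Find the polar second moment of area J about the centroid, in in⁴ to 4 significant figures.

J ≈ 131.6 in⁴

Decompose the section into non-overlapping parts with the origin at the bottom-left of its bounding rectangle.
Web: 0.65 × 10, A = 6.5 in², y = 5 in, Ī = 54.1667 in⁴.
Top flange (beyond web): 4.35 × 0.3, A = 1.305 in², y = 9.85 in, Ī = 0.0097875 in⁴.
Bottom flange (beyond web): 4.35 × 0.3, A = 1.305 in², y = 0.15 in, Ī = 0.0097875 in⁴.
By symmetry the centroid is at mid-height, ȳ = 5 in.
Transfer each piece to the centroidal x-axis using Ī + A·d² with d = y − 5:
  web: d = 0 in → contributes +54.1667 in⁴
  top flange (beyond web): d = 4.85 in → contributes +30.7067 in⁴
  bottom flange (beyond web): d = -4.85 in → contributes +30.7067 in⁴
Total I = 115.58 in⁴.
For the y-axis: x̄ = 1.04125 in.
Repeating about the centroidal y-axis gives I_y = 15.9835 in⁴.
Polar second moment: J = I_x + I_y = 131.563 in⁴.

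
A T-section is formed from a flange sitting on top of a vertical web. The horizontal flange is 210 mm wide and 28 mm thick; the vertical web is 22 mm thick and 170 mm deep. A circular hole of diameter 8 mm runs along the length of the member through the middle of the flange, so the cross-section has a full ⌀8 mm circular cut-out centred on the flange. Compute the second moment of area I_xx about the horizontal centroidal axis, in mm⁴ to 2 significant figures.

Treat the section as a set of non-overlapping primitives; coordinates are from the bounding-box lower-left.
Flange: 210 × 28, A = 5 880 mm², y = 184 mm, Ī = 384 160 mm⁴.
Web: 22 × 170, A = 3 740 mm², y = 85 mm, Ī = 9 007 167 mm⁴.
Hole (subtracted): ⌀8, A = 50.27 mm², y = 184 mm, Ī = 201.1 mm⁴.
Centroid: ȳ = ΣA·y / ΣA = 145.3 mm.
Transfer each piece to the horizontal centroidal axis using Ī + A·d² with d = y − 145.3:
  flange: d = 38.69 mm → contributes +9 186 358 mm⁴
  web: d = -60.31 mm → contributes +22 610 325 mm⁴
  hole: d = 38.69 mm → contributes −75 447 mm⁴
Total I = 31 721 236 mm⁴.

I_xx ≈ 3.2 × 10⁷ mm⁴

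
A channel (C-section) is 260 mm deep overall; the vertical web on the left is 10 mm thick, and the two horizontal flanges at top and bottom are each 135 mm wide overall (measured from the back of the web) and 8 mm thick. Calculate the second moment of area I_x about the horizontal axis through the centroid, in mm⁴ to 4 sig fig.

I_x ≈ 4.641 × 10⁷ mm⁴

Break the section into simple shapes (no overlaps), measuring from the bottom-left corner of the bounding box.
Web: 10 × 260, A = 2 600 mm², y = 130 mm, Ī = 14 646 667 mm⁴.
Top flange (beyond web): 125 × 8, A = 1 000 mm², y = 256 mm, Ī = 5333.33 mm⁴.
Bottom flange (beyond web): 125 × 8, A = 1 000 mm², y = 4 mm, Ī = 5333.33 mm⁴.
By symmetry the centroid is at mid-height, ȳ = 130 mm.
Transfer each piece to the horizontal axis through the centroid using Ī + A·d² with d = y − 130:
  web: d = 0 mm → contributes +14 646 667 mm⁴
  top flange (beyond web): d = 126 mm → contributes +15 881 333 mm⁴
  bottom flange (beyond web): d = -126 mm → contributes +15 881 333 mm⁴
Total I = 46 409 333 mm⁴.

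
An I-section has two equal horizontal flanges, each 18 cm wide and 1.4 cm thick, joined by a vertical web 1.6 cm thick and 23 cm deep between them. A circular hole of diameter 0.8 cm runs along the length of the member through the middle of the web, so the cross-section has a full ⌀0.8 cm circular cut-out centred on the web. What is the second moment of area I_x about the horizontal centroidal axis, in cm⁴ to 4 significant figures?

I_x ≈ 9132 cm⁴

Treat the section as a set of non-overlapping primitives; coordinates are from the bounding-box lower-left.
Bottom flange: 18 × 1.4, A = 25.2 cm², y = 0.7 cm, Ī = 4.116 cm⁴.
Web: 1.6 × 23, A = 36.8 cm², y = 12.9 cm, Ī = 1622.27 cm⁴.
Top flange: 18 × 1.4, A = 25.2 cm², y = 25.1 cm, Ī = 4.116 cm⁴.
Hole (subtracted): ⌀0.8, A = 0.502655 cm², y = 12.9 cm, Ī = 0.0201062 cm⁴.
By symmetry the centroid is at mid-height, ȳ = 12.9 cm.
Transfer each piece to the horizontal centroidal axis using Ī + A·d² with d = y − 12.9:
  bottom flange: d = -12.2 cm → contributes +3754.88 cm⁴
  web: d = 0 cm → contributes +1622.27 cm⁴
  top flange: d = 12.2 cm → contributes +3754.88 cm⁴
  hole: d = 0 cm → contributes −0.0201062 cm⁴
Total I = 9132.01 cm⁴.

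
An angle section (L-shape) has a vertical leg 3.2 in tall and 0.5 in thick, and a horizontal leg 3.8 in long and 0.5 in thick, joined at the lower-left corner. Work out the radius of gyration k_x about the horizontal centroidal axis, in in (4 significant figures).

Break the section into simple shapes (no overlaps), measuring from the bottom-left corner of the bounding box.
Vertical leg: 0.5 × 3.2, A = 1.6 in², y = 1.6 in, Ī = 1.36533 in⁴.
Horizontal leg (remainder): 3.3 × 0.5, A = 1.65 in², y = 0.25 in, Ī = 0.034375 in⁴.
Centroid: ȳ = ΣA·y / ΣA = 0.914615 in.
Transfer each piece to the horizontal centroidal axis using Ī + A·d² with d = y − 0.914615:
  vertical leg: d = 0.685385 in → contributes +2.11694 in⁴
  horizontal leg (remainder): d = -0.664615 in → contributes +0.763202 in⁴
Total I = 2.88014 in⁴.
Radius of gyration: k = √(I/A) = √(2.88014 / 3.25) = 0.94138 in.

k_x ≈ 0.9414 in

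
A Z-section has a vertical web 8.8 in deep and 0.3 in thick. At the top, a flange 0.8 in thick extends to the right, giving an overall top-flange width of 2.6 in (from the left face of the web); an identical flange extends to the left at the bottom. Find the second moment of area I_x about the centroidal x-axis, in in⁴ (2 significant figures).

Split into non-overlapping primitives; take the origin at the lower-left of the bounding box.
Web: 0.3 × 8.8, A = 2.64 in², y = 4.4 in, Ī = 17.04 in⁴.
Top flange (beyond web): 2.3 × 0.8, A = 1.84 in², y = 8.4 in, Ī = 0.09813 in⁴.
Bottom flange (beyond web): 2.3 × 0.8, A = 1.84 in², y = 0.4 in, Ī = 0.09813 in⁴.
Centroid: ȳ = ΣA·y / ΣA = 4.4 in.
Transfer each piece to the centroidal x-axis using Ī + A·d² with d = y − 4.4:
  web: d = 0 in → contributes +17.04 in⁴
  top flange (beyond web): d = 4 in → contributes +29.54 in⁴
  bottom flange (beyond web): d = -4 in → contributes +29.54 in⁴
Total I = 76.11 in⁴.

I_x ≈ 76 in⁴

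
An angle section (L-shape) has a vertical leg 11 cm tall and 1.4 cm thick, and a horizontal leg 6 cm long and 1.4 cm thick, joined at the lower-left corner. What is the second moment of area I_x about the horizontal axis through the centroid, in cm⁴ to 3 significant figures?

I_x ≈ 261 cm⁴

Decompose the section into non-overlapping parts with the origin at the bottom-left of its bounding rectangle.
Vertical leg: 1.4 × 11, A = 15.4 cm², y = 5.5 cm, Ī = 155.28 cm⁴.
Horizontal leg (remainder): 4.6 × 1.4, A = 6.44 cm², y = 0.7 cm, Ī = 1.0519 cm⁴.
Centroid: ȳ = ΣA·y / ΣA = 4.0846 cm.
Transfer each piece to the horizontal axis through the centroid using Ī + A·d² with d = y − 4.0846:
  vertical leg: d = 1.4154 cm → contributes +186.13 cm⁴
  horizontal leg (remainder): d = -3.3846 cm → contributes +74.826 cm⁴
Total I = 260.96 cm⁴.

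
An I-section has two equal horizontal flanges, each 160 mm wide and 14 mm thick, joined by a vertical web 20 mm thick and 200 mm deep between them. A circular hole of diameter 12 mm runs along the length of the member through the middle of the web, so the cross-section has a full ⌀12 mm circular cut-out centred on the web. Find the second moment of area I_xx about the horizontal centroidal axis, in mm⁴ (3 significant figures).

Decompose the section into non-overlapping parts with the origin at the bottom-left of its bounding rectangle.
Bottom flange: 160 × 14, A = 2 240 mm², y = 7 mm, Ī = 36 587 mm⁴.
Web: 20 × 200, A = 4 000 mm², y = 114 mm, Ī = 13 333 333 mm⁴.
Top flange: 160 × 14, A = 2 240 mm², y = 221 mm, Ī = 36 587 mm⁴.
Hole (subtracted): ⌀12, A = 113.1 mm², y = 114 mm, Ī = 1017.9 mm⁴.
By symmetry the centroid is at mid-height, ȳ = 114 mm.
Transfer each piece to the horizontal centroidal axis using Ī + A·d² with d = y − 114:
  bottom flange: d = -107 mm → contributes +25 682 347 mm⁴
  web: d = 0 mm → contributes +13 333 333 mm⁴
  top flange: d = 107 mm → contributes +25 682 347 mm⁴
  hole: d = 0 mm → contributes −1017.9 mm⁴
Total I = 64 697 009 mm⁴.

I_xx ≈ 6.47 × 10⁷ mm⁴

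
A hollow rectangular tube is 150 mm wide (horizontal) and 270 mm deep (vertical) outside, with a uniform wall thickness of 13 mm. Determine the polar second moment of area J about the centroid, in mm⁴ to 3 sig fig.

J ≈ 1.33 × 10⁸ mm⁴

Split into non-overlapping primitives; take the origin at the lower-left of the bounding box.
Outer rectangle: 150 × 270, A = 40 500 mm², y = 135 mm, Ī = 246 037 500 mm⁴.
Inner void (subtracted): 124 × 244, A = 30 256 mm², y = 135 mm, Ī = 150 110 101 mm⁴.
By symmetry the centroid is at mid-height, ȳ = 135 mm.
All pieces are centred on the centroidal x-axis, so I = ΣĪ (holes subtracted) = 95 927 399 mm⁴.
Repeating about the centroidal y-axis gives I_y = 37 169 479 mm⁴.
Polar second moment: J = I_x + I_y = 133 096 877 mm⁴.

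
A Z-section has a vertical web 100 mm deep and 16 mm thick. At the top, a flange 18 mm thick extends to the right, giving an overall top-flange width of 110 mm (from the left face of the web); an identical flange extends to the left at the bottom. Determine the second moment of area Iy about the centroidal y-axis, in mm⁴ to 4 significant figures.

Treat the section as a set of non-overlapping primitives; coordinates are from the bounding-box lower-left.
Web: 16 × 100, A = 1 600 mm², x = 102 mm, Ī = 34133.3 mm⁴.
Top flange (beyond web): 94 × 18, A = 1 692 mm², x = 157 mm, Ī = 1 245 876 mm⁴.
Bottom flange (beyond web): 94 × 18, A = 1 692 mm², x = 47 mm, Ī = 1 245 876 mm⁴.
Centroid: x̄ = ΣA·x / ΣA = 102 mm.
Transfer each piece to the centroidal y-axis using Ī + A·d² with d = x − 102:
  web: d = 0 mm → contributes +34133.3 mm⁴
  top flange (beyond web): d = 55 mm → contributes +6 364 176 mm⁴
  bottom flange (beyond web): d = -55 mm → contributes +6 364 176 mm⁴
Total I = 12 762 485 mm⁴.

Iy ≈ 1.276 × 10⁷ mm⁴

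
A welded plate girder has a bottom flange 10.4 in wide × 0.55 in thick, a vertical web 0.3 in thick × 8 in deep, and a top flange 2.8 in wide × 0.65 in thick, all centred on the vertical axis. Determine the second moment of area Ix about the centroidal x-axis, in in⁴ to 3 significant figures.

Ix ≈ 124 in⁴

Break the section into simple shapes (no overlaps), measuring from the bottom-left corner of the bounding box.
Bottom plate: 10.4 × 0.55, A = 5.72 in², y = 0.275 in, Ī = 0.14419 in⁴.
Web plate: 0.3 × 8, A = 2.4 in², y = 4.55 in, Ī = 12.8 in⁴.
Top plate: 2.8 × 0.65, A = 1.82 in², y = 8.875 in, Ī = 0.064079 in⁴.
Centroid: ȳ = ΣA·y / ΣA = 2.8818 in.
Transfer each piece to the centroidal x-axis using Ī + A·d² with d = y − 2.8818:
  bottom plate: d = -2.6068 in → contributes +39.015 in⁴
  web plate: d = 1.6682 in → contributes +19.479 in⁴
  top plate: d = 5.9932 in → contributes +65.435 in⁴
Total I = 123.93 in⁴.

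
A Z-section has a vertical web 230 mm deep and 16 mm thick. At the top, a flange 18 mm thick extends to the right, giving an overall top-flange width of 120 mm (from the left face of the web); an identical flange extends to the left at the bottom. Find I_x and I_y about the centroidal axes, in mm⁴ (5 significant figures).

Treat the section as a set of non-overlapping primitives; coordinates are from the bounding-box lower-left.
Web: 16 × 230, A = 3 680 mm², y = 115 mm, Ī = 16 222 667 mm⁴.
Top flange (beyond web): 104 × 18, A = 1 872 mm², y = 221 mm, Ī = 50 544 mm⁴.
Bottom flange (beyond web): 104 × 18, A = 1 872 mm², y = 9 mm, Ī = 50 544 mm⁴.
Centroid: ȳ = ΣA·y / ΣA = 115 mm.
Transfer each piece to the centroidal x-axis using Ī + A·d² with d = y − 115:
  web: d = 0 mm → contributes +16 222 667 mm⁴
  top flange (beyond web): d = 106 mm → contributes +21 084 336 mm⁴
  bottom flange (beyond web): d = -106 mm → contributes +21 084 336 mm⁴
Total I = 58 391 339 mm⁴.
For the y-axis: x̄ = 112 mm.
Repeating about the centroidal y-axis gives I_y = 16 931 499 mm⁴.

I_x ≈ 5.8391 × 10⁷ mm⁴, I_y ≈ 1.6931 × 10⁷ mm⁴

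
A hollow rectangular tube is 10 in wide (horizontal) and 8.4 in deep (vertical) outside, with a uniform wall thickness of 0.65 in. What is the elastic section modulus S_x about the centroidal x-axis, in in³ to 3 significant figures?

S_x ≈ 55.8 in³

Treat the section as a set of non-overlapping primitives; coordinates are from the bounding-box lower-left.
Outer rectangle: 10 × 8.4, A = 84 in², y = 4.2 in, Ī = 493.92 in⁴.
Inner void (subtracted): 8.7 × 7.1, A = 61.77 in², y = 4.2 in, Ī = 259.49 in⁴.
By symmetry the centroid is at mid-height, ȳ = 4.2 in.
All pieces are centred on the centroidal x-axis, so I = ΣĪ (holes subtracted) = 234.43 in⁴.
Extreme fibre distance c = 4.2 in; S = I/c = 55.818 in³.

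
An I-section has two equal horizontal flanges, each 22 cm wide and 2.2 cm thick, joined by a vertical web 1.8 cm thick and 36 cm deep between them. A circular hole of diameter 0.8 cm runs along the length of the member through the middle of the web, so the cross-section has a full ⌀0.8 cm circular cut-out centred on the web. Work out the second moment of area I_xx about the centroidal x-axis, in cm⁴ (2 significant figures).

I_xx ≈ 4.2 × 10⁴ cm⁴

Break the section into simple shapes (no overlaps), measuring from the bottom-left corner of the bounding box.
Bottom flange: 22 × 2.2, A = 48.4 cm², y = 1.1 cm, Ī = 19.52 cm⁴.
Web: 1.8 × 36, A = 64.8 cm², y = 20.2 cm, Ī = 6 998 cm⁴.
Top flange: 22 × 2.2, A = 48.4 cm², y = 39.3 cm, Ī = 19.52 cm⁴.
Hole (subtracted): ⌀0.8, A = 0.5027 cm², y = 20.2 cm, Ī = 0.02011 cm⁴.
By symmetry the centroid is at mid-height, ȳ = 20.2 cm.
Transfer each piece to the centroidal x-axis using Ī + A·d² with d = y − 20.2:
  bottom flange: d = -19.1 cm → contributes +17 676 cm⁴
  web: d = 0 cm → contributes +6 998 cm⁴
  top flange: d = 19.1 cm → contributes +17 676 cm⁴
  hole: d = 0 cm → contributes −0.02011 cm⁴
Total I = 42 351 cm⁴.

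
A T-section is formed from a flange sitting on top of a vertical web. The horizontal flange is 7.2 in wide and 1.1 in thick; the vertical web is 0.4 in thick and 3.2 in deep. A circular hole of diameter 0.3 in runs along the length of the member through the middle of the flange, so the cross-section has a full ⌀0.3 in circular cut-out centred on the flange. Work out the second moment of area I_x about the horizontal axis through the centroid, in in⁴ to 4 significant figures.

Break the section into simple shapes (no overlaps), measuring from the bottom-left corner of the bounding box.
Flange: 7.2 × 1.1, A = 7.92 in², y = 3.75 in, Ī = 0.7986 in⁴.
Web: 0.4 × 3.2, A = 1.28 in², y = 1.6 in, Ī = 1.09227 in⁴.
Hole (subtracted): ⌀0.3, A = 0.0706858 in², y = 3.75 in, Ī = 0.000397608 in⁴.
Centroid: ȳ = ΣA·y / ΣA = 3.44855 in.
Transfer each piece to the horizontal axis through the centroid using Ī + A·d² with d = y − 3.44855:
  flange: d = 0.301447 in → contributes +1.51829 in⁴
  web: d = -1.84855 in → contributes +5.46622 in⁴
  hole: d = 0.301447 in → contributes −0.00682083 in⁴
Total I = 6.97769 in⁴.

I_x ≈ 6.978 in⁴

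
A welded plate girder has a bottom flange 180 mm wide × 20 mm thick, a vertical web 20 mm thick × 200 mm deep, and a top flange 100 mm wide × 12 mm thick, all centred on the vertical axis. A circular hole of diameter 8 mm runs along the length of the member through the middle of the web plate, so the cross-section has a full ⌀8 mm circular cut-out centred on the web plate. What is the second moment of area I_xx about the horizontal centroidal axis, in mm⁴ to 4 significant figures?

I_xx ≈ 6.225 × 10⁷ mm⁴

Split into non-overlapping primitives; take the origin at the lower-left of the bounding box.
Bottom plate: 180 × 20, A = 3 600 mm², y = 10 mm, Ī = 120 000 mm⁴.
Web plate: 20 × 200, A = 4 000 mm², y = 120 mm, Ī = 13 333 333 mm⁴.
Top plate: 100 × 12, A = 1 200 mm², y = 226 mm, Ī = 14 400 mm⁴.
Hole (subtracted): ⌀8, A = 50.2655 mm², y = 120 mm, Ī = 201.062 mm⁴.
Centroid: ȳ = ΣA·y / ΣA = 89.2791 mm.
Transfer each piece to the horizontal centroidal axis using Ī + A·d² with d = y − 89.2791:
  bottom plate: d = -79.2791 mm → contributes +22 746 614 mm⁴
  web plate: d = 30.7209 mm → contributes +17 108 436 mm⁴
  top plate: d = 136.721 mm → contributes +22 445 536 mm⁴
  hole: d = 30.7209 mm → contributes −47640.4 mm⁴
Total I = 62 252 946 mm⁴.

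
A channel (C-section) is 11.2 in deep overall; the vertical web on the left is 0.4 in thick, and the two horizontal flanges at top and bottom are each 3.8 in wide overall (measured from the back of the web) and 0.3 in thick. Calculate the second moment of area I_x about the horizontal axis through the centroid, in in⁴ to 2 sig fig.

Break the section into simple shapes (no overlaps), measuring from the bottom-left corner of the bounding box.
Web: 0.4 × 11.2, A = 4.48 in², y = 5.6 in, Ī = 46.83 in⁴.
Top flange (beyond web): 3.4 × 0.3, A = 1.02 in², y = 11.05 in, Ī = 0.00765 in⁴.
Bottom flange (beyond web): 3.4 × 0.3, A = 1.02 in², y = 0.15 in, Ī = 0.00765 in⁴.
By symmetry the centroid is at mid-height, ȳ = 5.6 in.
Transfer each piece to the horizontal axis through the centroid using Ī + A·d² with d = y − 5.6:
  web: d = 0 in → contributes +46.83 in⁴
  top flange (beyond web): d = 5.45 in → contributes +30.3 in⁴
  bottom flange (beyond web): d = -5.45 in → contributes +30.3 in⁴
Total I = 107.4 in⁴.

I_x ≈ 110 in⁴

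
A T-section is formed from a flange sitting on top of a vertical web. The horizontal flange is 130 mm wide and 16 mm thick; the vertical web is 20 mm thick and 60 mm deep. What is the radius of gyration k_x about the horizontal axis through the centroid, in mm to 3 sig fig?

k_x ≈ 21.4 mm

Treat the section as a set of non-overlapping primitives; coordinates are from the bounding-box lower-left.
Flange: 130 × 16, A = 2 080 mm², y = 68 mm, Ī = 44 373 mm⁴.
Web: 20 × 60, A = 1 200 mm², y = 30 mm, Ī = 360 000 mm⁴.
Centroid: ȳ = ΣA·y / ΣA = 54.098 mm.
Transfer each piece to the horizontal axis through the centroid using Ī + A·d² with d = y − 54.098:
  flange: d = 13.902 mm → contributes +446 391 mm⁴
  web: d = -24.098 mm → contributes +1 056 831 mm⁴
Total I = 1 503 222 mm⁴.
Radius of gyration: k = √(I/A) = √(1 503 222 / 3 280) = 21.408 mm.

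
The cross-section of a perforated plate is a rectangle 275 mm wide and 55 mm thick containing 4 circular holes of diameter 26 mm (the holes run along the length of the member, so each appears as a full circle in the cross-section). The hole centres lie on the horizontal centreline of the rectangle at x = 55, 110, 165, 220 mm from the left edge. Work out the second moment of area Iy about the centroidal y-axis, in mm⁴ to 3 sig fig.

Iy ≈ 8.72 × 10⁷ mm⁴

Split into non-overlapping primitives; take the origin at the lower-left of the bounding box.
Plate: 275 × 55, A = 15 125 mm², x = 137.5 mm, Ī = 95 319 010 mm⁴.
Hole 1 (subtracted): ⌀26, A = 530.93 mm², x = 55 mm, Ī = 22 432 mm⁴.
Hole 2 (subtracted): ⌀26, A = 530.93 mm², x = 110 mm, Ī = 22 432 mm⁴.
Hole 3 (subtracted): ⌀26, A = 530.93 mm², x = 165 mm, Ī = 22 432 mm⁴.
Hole 4 (subtracted): ⌀26, A = 530.93 mm², x = 220 mm, Ī = 22 432 mm⁴.
By symmetry the centroid is at mid-width, x̄ = 137.5 mm.
Transfer each piece to the centroidal y-axis using Ī + A·d² with d = x − 137.5:
  plate: d = 0 mm → contributes +95 319 010 mm⁴
  hole 1: d = -82.5 mm → contributes −3 636 068 mm⁴
  hole 2: d = -27.5 mm → contributes −423 947 mm⁴
  hole 3: d = 27.5 mm → contributes −423 947 mm⁴
  hole 4: d = 82.5 mm → contributes −3 636 068 mm⁴
Total I = 87 198 980 mm⁴.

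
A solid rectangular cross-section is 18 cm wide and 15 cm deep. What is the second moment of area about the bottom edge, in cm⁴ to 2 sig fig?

The section: 18 × 15, A = 270 cm², y = 7.5 cm, Ī = 5 063 cm⁴.
Transfer it to the bottom edge using Ī + A·d² with d = y − 0:
  the section: d = 7.5 cm → contributes +20 250 cm⁴
Total I = 20 250 cm⁴.

I_base ≈ 2.0 × 10⁴ cm⁴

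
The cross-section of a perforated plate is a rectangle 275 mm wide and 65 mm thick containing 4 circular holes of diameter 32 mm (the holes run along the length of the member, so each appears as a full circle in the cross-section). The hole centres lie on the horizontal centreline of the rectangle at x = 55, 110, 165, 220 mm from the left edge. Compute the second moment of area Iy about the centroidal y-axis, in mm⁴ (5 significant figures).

Iy ≈ 1.0028 × 10⁸ mm⁴

Break the section into simple shapes (no overlaps), measuring from the bottom-left corner of the bounding box.
Plate: 275 × 65, A = 17 875 mm², x = 137.5 mm, Ī = 112 649 740 mm⁴.
Hole 1 (subtracted): ⌀32, A = 804.2477 mm², x = 55 mm, Ī = 51471.85 mm⁴.
Hole 2 (subtracted): ⌀32, A = 804.2477 mm², x = 110 mm, Ī = 51471.85 mm⁴.
Hole 3 (subtracted): ⌀32, A = 804.2477 mm², x = 165 mm, Ī = 51471.85 mm⁴.
Hole 4 (subtracted): ⌀32, A = 804.2477 mm², x = 220 mm, Ī = 51471.85 mm⁴.
By symmetry the centroid is at mid-width, x̄ = 137.5 mm.
Transfer each piece to the centroidal y-axis using Ī + A·d² with d = x − 137.5:
  plate: d = 0 mm → contributes +112 649 740 mm⁴
  hole 1: d = -82.5 mm → contributes −5 525 383 mm⁴
  hole 2: d = -27.5 mm → contributes −659684.2 mm⁴
  hole 3: d = 27.5 mm → contributes −659684.2 mm⁴
  hole 4: d = 82.5 mm → contributes −5 525 383 mm⁴
Total I = 100 279 605 mm⁴.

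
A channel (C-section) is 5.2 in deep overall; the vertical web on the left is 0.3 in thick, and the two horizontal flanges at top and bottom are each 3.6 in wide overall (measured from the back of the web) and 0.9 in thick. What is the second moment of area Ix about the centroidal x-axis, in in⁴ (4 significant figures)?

Ix ≈ 31.37 in⁴

Decompose the section into non-overlapping parts with the origin at the bottom-left of its bounding rectangle.
Web: 0.3 × 5.2, A = 1.56 in², y = 2.6 in, Ī = 3.5152 in⁴.
Top flange (beyond web): 3.3 × 0.9, A = 2.97 in², y = 4.75 in, Ī = 0.200475 in⁴.
Bottom flange (beyond web): 3.3 × 0.9, A = 2.97 in², y = 0.45 in, Ī = 0.200475 in⁴.
By symmetry the centroid is at mid-height, ȳ = 2.6 in.
Transfer each piece to the centroidal x-axis using Ī + A·d² with d = y − 2.6:
  web: d = 0 in → contributes +3.5152 in⁴
  top flange (beyond web): d = 2.15 in → contributes +13.9293 in⁴
  bottom flange (beyond web): d = -2.15 in → contributes +13.9293 in⁴
Total I = 31.3738 in⁴.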